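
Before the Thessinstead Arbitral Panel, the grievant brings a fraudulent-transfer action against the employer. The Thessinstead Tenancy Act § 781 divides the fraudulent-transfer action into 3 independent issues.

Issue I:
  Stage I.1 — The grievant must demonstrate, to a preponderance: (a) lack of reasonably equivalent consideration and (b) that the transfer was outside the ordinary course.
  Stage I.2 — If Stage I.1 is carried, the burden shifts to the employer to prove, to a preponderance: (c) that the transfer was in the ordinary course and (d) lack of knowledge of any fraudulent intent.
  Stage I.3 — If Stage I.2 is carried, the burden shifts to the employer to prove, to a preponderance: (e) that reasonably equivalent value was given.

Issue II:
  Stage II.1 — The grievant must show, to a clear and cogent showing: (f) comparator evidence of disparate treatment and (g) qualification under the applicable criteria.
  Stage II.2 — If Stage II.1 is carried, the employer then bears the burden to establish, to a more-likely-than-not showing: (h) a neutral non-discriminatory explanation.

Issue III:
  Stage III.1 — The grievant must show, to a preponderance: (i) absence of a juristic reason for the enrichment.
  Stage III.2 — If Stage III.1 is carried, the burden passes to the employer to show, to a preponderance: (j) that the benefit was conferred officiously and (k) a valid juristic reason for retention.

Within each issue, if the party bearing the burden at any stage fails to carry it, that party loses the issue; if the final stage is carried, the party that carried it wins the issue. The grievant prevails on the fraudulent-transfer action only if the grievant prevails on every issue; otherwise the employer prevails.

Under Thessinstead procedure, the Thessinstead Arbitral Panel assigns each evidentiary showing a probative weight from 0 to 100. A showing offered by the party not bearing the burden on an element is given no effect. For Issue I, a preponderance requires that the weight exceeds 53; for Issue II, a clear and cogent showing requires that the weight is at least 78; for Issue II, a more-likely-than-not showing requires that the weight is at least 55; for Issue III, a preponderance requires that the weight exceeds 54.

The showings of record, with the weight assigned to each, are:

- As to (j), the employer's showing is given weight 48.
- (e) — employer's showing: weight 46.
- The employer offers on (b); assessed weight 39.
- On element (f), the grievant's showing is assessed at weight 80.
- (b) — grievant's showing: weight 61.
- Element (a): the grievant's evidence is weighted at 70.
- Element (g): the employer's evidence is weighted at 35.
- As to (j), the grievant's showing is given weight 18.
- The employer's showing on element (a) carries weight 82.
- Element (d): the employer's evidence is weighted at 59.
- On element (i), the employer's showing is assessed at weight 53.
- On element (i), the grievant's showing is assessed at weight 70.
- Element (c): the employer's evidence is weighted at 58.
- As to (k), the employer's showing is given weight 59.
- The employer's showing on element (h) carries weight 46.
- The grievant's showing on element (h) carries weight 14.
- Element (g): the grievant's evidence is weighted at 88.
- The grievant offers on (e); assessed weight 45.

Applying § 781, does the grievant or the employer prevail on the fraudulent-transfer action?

— Issue I —
At Stage I.1 the grievant must meet a preponderance (weight exceeds 53): on (a) the weight is 70 (the employer's 82 is given no effect), which does exceed 53, so (a) meets the standard; on (b) the weight is 61 (the employer's 39 is given no effect), which does exceed 53, so (b) meets the standard.
  All elements met. The burden passes to the employer.
At Stage I.2 the employer must meet a preponderance (weight exceeds 53): on (c) the weight is 58, > 53, so (c) meets the standard; on (d) the weight is 59, which does exceed 53, so (d) meets the standard.
  All elements met. The employer retains the burden for Stage I.3.
At Stage I.3 the employer must meet a preponderance (weight exceeds 53): on (e) the weight is 46 (the grievant's 45 is given no effect), ≤ 53, so (e) does not meet the standard.
  Stage I.3 not carried; the employer fails its burden.
The analysis ends at Stage I.3; the grievant prevails on this issue.
— Issue II —
Stage II.1 (grievant, a clear and cogent showing, weight is at least 78): (f) 80 ≥ 78 — meets; (g) 88 (employer's 35 disregarded) ≥ 78 — meets.
  Stage II.1 is satisfied; the onus moves to the employer.
Stage II.2 (employer, a more-likely-than-not showing, weight is at least 55): (h) 46 (grievant's 14 disregarded) < 55 — fails.
  Stage II.2 not carried; the employer fails its burden.
So the grievant prevails on this issue.
— Issue III —
Stage III.1 (grievant, a preponderance, weight exceeds 54): (i) 70 (employer's 53 disregarded) > 54 — meets.
  Stage III.1 is satisfied; the onus moves to the employer.
Stage III.2 (employer, a preponderance, weight exceeds 54): (j) 48 (grievant's 18 disregarded) ≤ 54 — fails; (k) 59 > 54 — meets.
  The employer does not carry Stage III.2.
The analysis ends at Stage III.2; the grievant prevails on this issue.
Per-issue: Issue I → grievant; Issue II → grievant; Issue III → grievant. The grievant must prevail on every issue; overall, the grievant prevails.

grievant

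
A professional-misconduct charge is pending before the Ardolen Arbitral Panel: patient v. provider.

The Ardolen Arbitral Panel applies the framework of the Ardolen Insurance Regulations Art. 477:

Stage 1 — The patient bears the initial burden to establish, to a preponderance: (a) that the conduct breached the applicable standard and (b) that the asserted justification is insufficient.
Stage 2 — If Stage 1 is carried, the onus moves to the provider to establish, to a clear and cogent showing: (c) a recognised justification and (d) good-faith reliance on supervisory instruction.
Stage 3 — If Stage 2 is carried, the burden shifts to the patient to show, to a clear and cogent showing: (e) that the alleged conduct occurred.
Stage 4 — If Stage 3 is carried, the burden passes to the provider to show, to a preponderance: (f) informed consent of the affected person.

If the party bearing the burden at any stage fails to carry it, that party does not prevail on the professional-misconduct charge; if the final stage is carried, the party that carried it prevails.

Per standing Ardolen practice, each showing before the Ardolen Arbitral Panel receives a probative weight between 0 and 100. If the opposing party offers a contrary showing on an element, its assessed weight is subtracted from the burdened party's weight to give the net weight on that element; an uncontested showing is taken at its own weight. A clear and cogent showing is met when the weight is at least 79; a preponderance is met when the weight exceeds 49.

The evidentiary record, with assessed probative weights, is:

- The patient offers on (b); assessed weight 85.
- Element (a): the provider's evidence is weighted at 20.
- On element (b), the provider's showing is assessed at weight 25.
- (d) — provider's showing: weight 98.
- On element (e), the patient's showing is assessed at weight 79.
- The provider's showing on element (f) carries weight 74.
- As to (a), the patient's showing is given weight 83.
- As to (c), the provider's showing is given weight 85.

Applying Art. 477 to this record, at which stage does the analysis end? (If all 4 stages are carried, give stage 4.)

stage 4

At Stage 1 the patient must meet a preponderance (weight exceeds 49): on (a) the weight is 83 less the opposing 20 gives net 63, > 49, so (a) meets the standard; on (b) the weight is 85 less the opposing 25 gives net 60, which does exceed 49, so (b) meets the standard.
  Stage 1 is satisfied; the onus moves to the provider.
At Stage 2 the provider must meet a clear and cogent showing (weight is at least 79): on (c) the weight is 85, which does reach 79, so (c) meets the standard; on (d) the weight is 98, ≥ 79, so (d) meets the standard.
  The provider carries Stage 2; the patient now bears the burden.
At Stage 3 the patient must meet a clear and cogent showing (weight is at least 79): on (e) the weight is 79, which does reach 79, so (e) meets the standard.
  All elements met. The burden passes to the provider.
At Stage 4 the provider must meet a preponderance (weight exceeds 49): on (f) the weight is 74, > 49, so (f) meets the standard.
  The provider carries the last stage.
Every stage carried; the provider prevails.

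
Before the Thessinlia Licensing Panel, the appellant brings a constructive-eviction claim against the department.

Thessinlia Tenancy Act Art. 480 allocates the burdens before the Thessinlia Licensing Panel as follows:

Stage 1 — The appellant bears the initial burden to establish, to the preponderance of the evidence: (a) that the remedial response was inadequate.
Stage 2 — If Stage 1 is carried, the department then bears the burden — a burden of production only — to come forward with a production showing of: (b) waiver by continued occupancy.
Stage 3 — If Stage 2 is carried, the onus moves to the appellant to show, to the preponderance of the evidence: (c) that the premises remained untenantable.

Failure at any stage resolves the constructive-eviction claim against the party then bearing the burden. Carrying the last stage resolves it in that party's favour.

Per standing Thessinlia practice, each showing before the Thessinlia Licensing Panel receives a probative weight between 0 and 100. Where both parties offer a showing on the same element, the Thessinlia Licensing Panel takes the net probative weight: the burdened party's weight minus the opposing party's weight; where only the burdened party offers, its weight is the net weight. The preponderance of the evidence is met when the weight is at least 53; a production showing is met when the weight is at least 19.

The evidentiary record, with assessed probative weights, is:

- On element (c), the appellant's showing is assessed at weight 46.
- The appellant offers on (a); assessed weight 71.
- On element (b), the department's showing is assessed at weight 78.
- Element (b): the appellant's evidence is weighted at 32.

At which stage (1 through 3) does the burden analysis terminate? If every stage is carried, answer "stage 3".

stage 3

Stage 1 — burden on appellant; standard: the preponderance of the evidence (weight is at least 53).
    (a): 71 ≥ 53 [met]
  All elements met. The burden passes to the department.
Stage 2 — burden on department; standard: a production showing (weight is at least 19).
    (b): 78 − 32 = 46 ≥ 19 [met]
  All elements met. The burden passes to the appellant.
Stage 3 — burden on appellant; standard: the preponderance of the evidence (weight is at least 53).
    (c): 46 < 53 [not met]
  The appellant does not carry Stage 3.
So the department prevails.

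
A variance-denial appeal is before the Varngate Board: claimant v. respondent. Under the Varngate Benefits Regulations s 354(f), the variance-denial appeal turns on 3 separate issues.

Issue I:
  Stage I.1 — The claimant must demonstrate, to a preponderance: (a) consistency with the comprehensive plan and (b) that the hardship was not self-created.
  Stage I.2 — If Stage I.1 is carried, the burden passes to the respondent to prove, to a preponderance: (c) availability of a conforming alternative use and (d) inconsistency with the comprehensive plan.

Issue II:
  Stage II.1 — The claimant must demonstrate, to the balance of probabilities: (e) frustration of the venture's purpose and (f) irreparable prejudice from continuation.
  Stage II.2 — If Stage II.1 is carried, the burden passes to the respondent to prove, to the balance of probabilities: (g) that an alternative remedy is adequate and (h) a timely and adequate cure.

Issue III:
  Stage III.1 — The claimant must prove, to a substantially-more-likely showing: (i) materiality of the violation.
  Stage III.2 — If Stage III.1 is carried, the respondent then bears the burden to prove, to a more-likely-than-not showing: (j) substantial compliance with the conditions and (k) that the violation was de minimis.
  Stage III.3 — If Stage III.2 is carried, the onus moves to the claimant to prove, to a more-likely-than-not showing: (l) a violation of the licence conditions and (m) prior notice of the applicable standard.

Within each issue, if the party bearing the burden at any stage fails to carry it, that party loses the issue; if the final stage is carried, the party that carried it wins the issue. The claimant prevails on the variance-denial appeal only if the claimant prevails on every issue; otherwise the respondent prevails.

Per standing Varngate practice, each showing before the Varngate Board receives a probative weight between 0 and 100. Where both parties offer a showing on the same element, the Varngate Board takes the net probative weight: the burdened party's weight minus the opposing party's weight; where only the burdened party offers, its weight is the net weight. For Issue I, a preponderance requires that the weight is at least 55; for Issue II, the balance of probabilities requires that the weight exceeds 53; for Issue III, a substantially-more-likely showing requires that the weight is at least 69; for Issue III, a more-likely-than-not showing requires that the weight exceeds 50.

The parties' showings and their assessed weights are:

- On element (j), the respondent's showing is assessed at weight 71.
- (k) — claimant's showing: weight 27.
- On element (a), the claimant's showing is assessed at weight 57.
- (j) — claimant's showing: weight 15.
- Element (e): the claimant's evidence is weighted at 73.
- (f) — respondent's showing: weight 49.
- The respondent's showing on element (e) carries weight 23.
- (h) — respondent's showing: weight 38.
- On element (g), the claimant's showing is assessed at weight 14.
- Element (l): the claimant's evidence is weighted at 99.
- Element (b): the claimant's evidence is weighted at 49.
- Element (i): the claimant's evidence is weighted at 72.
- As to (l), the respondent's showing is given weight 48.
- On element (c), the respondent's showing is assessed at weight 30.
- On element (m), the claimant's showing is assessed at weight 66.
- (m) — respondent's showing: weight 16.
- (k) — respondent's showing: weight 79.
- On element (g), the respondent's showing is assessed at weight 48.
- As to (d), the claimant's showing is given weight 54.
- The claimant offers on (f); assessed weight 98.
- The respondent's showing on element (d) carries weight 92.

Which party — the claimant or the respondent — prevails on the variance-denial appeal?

respondent

— Issue I —
At Stage I.1 the claimant must meet a preponderance (weight is at least 55): on (a) the weight is 57, which does reach 55, so (a) meets the standard; on (b) the weight is 49, < 55, so (b) does not meet the standard.
  Not every element is met, so the claimant fails to carry Stage I.1.
So the respondent prevails on this issue.
— Issue II —
At Stage II.1 the claimant must meet the balance of probabilities (weight exceeds 53): on (e) the weight is 73 less the opposing 23 gives net 50, ≤ 53, so (e) does not meet the standard; on (f) the weight is 98 less the opposing 49 gives net 49, ≤ 53, so (f) does not meet the standard.
  The claimant does not carry Stage II.1.
The respondent prevails on this issue.
— Issue III —
Stage III.1 — burden on claimant; standard: a substantially-more-likely showing (weight is at least 69).
    (i): 72 ≥ 69 [met]
  Stage III.1 is satisfied; the onus moves to the respondent.
Stage III.2 — burden on respondent; standard: a more-likely-than-not showing (weight exceeds 50).
    (j): 71 − 15 = 56 > 50 [met]
    (k): 79 − 27 = 52 > 50 [met]
  The respondent carries Stage III.2; the claimant now bears the burden.
Stage III.3 — burden on claimant; standard: a more-likely-than-not showing (weight exceeds 50).
    (l): 99 − 48 = 51 > 50 [met]
    (m): 66 − 16 = 50 ≤ 50 [not met]
  The claimant does not carry Stage III.3.
So the respondent prevails on this issue.
Per-issue: Issue I → respondent; Issue II → respondent; Issue III → respondent. The claimant must prevail on every issue; overall, the respondent prevails.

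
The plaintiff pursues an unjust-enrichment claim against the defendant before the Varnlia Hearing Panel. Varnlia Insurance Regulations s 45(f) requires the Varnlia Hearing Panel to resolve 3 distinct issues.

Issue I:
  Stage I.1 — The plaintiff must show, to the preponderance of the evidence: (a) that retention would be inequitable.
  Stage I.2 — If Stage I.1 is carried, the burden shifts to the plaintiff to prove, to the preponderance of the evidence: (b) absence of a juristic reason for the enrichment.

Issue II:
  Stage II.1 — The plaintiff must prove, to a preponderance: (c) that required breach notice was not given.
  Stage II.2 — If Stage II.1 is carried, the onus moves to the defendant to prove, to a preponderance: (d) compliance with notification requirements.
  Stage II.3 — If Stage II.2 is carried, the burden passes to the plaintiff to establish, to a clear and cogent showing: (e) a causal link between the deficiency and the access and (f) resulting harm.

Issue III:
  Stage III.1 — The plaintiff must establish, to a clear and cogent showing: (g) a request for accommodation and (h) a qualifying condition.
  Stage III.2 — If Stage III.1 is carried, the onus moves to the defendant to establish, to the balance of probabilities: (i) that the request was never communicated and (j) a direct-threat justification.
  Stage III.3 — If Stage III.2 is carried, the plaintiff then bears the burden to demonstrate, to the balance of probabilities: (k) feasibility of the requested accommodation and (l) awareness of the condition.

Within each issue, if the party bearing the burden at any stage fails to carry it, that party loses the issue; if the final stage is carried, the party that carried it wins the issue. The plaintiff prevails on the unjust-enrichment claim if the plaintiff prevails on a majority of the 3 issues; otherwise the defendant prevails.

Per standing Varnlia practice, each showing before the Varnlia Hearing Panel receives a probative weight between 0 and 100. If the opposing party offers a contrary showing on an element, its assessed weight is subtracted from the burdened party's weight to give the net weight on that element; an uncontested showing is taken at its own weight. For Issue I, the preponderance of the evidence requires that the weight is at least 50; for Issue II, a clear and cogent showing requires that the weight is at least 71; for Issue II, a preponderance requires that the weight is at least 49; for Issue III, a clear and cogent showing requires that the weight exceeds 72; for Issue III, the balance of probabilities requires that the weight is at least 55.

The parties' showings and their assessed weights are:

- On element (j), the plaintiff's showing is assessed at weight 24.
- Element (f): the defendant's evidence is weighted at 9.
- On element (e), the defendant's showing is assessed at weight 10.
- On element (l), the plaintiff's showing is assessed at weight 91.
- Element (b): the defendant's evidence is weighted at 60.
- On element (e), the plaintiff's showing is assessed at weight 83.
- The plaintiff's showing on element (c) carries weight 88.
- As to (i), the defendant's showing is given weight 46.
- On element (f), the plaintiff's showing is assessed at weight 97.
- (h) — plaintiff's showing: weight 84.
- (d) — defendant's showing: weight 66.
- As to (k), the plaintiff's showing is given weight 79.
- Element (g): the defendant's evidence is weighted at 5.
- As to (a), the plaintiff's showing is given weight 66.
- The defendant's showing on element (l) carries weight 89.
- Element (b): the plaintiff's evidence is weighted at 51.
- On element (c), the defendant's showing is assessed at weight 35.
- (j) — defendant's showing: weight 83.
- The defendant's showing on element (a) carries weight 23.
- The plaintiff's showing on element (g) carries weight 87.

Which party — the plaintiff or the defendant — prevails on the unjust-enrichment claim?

— Issue I —
Stage I.1 — burden on plaintiff; standard: the preponderance of the evidence (weight is at least 50).
    (a): 66 − 23 = 43 < 50 [not met]
  Not every element is met, so the plaintiff fails to carry Stage I.1.
The defendant prevails on this issue.
— Issue II —
Stage II.1 — burden on plaintiff; standard: a preponderance (weight is at least 49).
    (c): 88 − 35 = 53 ≥ 49 [met]
  All elements met. The burden passes to the defendant.
Stage II.2 — burden on defendant; standard: a preponderance (weight is at least 49).
    (d): 66 ≥ 49 [met]
  Stage II.2 is satisfied; the onus moves to the plaintiff.
Stage II.3 — burden on plaintiff; standard: a clear and cogent showing (weight is at least 71).
    (e): 83 − 10 = 73 ≥ 71 [met]
    (f): 97 − 9 = 88 ≥ 71 [met]
  Stage II.3 carried; the final stage is satisfied.
All stages carried — the plaintiff prevails on this issue.
— Issue III —
At Stage III.1 the plaintiff must meet a clear and cogent showing (weight exceeds 72): on (g) the weight is 87 less the opposing 5 gives net 82, > 72, so (g) meets the standard; on (h) the weight is 84, > 72, so (h) meets the standard.
  Stage III.1 carried; the burden shifts to the defendant.
At Stage III.2 the defendant must meet the balance of probabilities (weight is at least 55): on (i) the weight is 46, which does not reach 55, so (i) does not meet the standard; on (j) the weight is 83 less the opposing 24 gives net 59, ≥ 55, so (j) meets the standard.
  Stage III.2 not carried; the defendant fails its burden.
So the plaintiff prevails on this issue.
Per-issue: Issue I → defendant; Issue II → plaintiff; Issue III → plaintiff. The plaintiff must prevail on a majority of issues; overall, the plaintiff prevails.

plaintiff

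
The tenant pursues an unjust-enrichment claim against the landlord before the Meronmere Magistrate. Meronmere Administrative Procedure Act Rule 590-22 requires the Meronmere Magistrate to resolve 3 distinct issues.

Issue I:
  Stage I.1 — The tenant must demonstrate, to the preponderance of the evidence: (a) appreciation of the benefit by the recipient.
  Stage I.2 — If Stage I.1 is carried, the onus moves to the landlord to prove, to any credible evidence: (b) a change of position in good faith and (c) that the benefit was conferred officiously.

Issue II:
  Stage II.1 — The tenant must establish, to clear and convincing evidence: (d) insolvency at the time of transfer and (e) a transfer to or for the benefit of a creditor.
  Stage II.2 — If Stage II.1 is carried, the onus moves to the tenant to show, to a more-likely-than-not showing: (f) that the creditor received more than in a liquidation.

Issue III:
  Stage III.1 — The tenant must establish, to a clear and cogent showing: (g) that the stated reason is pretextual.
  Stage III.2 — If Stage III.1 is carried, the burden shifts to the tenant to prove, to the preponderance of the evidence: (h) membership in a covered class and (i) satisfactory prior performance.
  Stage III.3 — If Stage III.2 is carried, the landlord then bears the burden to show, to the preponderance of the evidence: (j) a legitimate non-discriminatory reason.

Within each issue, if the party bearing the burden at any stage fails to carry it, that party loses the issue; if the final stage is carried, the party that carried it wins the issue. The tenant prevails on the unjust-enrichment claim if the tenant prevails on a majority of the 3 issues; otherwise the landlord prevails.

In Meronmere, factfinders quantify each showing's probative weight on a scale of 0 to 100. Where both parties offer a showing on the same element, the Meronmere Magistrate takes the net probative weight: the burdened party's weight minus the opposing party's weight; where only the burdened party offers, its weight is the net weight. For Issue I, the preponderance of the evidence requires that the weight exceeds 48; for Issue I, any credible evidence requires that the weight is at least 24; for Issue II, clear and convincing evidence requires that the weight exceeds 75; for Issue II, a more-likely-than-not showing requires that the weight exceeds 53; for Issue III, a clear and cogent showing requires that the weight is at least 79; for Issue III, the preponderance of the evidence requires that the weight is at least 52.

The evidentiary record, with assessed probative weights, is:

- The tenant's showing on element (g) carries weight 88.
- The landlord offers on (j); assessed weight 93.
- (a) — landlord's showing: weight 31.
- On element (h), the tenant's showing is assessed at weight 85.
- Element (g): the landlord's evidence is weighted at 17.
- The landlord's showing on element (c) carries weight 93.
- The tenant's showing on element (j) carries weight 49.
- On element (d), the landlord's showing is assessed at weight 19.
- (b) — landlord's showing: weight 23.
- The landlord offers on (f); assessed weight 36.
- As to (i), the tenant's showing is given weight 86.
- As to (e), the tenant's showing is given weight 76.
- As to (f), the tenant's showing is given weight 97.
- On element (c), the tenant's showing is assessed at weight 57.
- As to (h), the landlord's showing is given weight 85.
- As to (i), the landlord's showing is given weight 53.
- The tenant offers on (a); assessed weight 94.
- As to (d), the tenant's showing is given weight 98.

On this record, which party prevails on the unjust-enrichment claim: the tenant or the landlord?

— Issue I —
At Stage I.1 the tenant must meet the preponderance of the evidence (weight exceeds 48): on (a) the weight is 94 less the opposing 31 gives net 63, > 48, so (a) meets the standard.
  The tenant carries Stage I.1; the landlord now bears the burden.
At Stage I.2 the landlord must meet any credible evidence (weight is at least 24): on (b) the weight is 23, < 24, so (b) does not meet the standard; on (c) the weight is 93 less the opposing 57 gives net 36, ≥ 24, so (c) meets the standard.
  Stage I.2 not carried; the landlord fails its burden.
The analysis ends at Stage I.2; the tenant prevails on this issue.
— Issue II —
Stage II.1 (tenant, clear and convincing evidence, weight exceeds 75): (d) net 98−19=79 > 75 — meets; (e) 76 > 75 — meets.
  Stage II.1 is satisfied; the tenant continues to bear the burden.
Stage II.2 (tenant, a more-likely-than-not showing, weight exceeds 53): (f) net 97−36=61 > 53 — meets.
  All elements met at the final stage.
All stages carried — the tenant prevails on this issue.
— Issue III —
At Stage III.1 the tenant must meet a clear and cogent showing (weight is at least 79): on (g) the weight is 88 less the opposing 17 gives net 71, < 79, so (g) does not meet the standard.
  Not every element is met, so the tenant fails to carry Stage III.1.
The landlord prevails on this issue.
Per-issue: Issue I → tenant; Issue II → tenant; Issue III → landlord. The tenant must prevail on a majority of issues; overall, the tenant prevails.

tenant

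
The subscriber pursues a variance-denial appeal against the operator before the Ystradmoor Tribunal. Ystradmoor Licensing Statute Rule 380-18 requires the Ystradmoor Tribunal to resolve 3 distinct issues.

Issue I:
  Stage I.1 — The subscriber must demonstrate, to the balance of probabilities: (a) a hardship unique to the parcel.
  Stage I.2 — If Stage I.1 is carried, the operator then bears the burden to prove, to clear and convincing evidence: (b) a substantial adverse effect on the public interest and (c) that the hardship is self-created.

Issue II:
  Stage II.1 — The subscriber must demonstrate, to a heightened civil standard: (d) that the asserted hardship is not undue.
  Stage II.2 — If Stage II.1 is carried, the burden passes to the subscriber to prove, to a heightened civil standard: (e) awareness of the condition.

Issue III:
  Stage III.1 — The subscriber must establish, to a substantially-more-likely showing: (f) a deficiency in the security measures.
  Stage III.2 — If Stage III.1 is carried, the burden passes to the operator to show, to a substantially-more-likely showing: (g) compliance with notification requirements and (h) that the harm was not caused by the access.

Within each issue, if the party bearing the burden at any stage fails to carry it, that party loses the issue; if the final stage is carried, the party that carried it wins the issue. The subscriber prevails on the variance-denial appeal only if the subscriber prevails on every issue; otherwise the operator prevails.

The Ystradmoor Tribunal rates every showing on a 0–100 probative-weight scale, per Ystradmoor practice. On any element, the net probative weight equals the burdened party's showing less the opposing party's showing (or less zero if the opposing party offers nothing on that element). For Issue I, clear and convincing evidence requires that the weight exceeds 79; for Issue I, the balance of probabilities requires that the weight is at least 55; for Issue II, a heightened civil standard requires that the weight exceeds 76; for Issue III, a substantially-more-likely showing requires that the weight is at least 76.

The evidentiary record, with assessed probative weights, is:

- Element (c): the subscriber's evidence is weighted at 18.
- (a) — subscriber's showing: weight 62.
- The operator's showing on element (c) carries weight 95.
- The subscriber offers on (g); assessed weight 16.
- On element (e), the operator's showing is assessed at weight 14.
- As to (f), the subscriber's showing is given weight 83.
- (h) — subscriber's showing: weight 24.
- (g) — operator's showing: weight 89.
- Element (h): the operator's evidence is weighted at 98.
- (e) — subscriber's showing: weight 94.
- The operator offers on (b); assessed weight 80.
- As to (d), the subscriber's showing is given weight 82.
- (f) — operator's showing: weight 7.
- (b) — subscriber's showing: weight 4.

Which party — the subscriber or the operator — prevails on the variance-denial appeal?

subscriber

— Issue I —
At Stage I.1 the subscriber must meet the balance of probabilities (weight is at least 55): on (a) the weight is 62, which does reach 55, so (a) meets the standard.
  All elements met. The burden passes to the operator.
At Stage I.2 the operator must meet clear and convincing evidence (weight exceeds 79): on (b) the weight is 80 less the opposing 4 gives net 76, ≤ 79, so (b) does not meet the standard; on (c) the weight is 95 less the opposing 18 gives net 77, ≤ 79, so (c) does not meet the standard.
  Not every element is met, so the operator fails to carry Stage I.2.
The subscriber prevails on this issue.
— Issue II —
Stage II.1 (subscriber, a heightened civil standard, weight exceeds 76): (d) 82 > 76 — meets.
  Stage II.1 is satisfied; the subscriber continues to bear the burden.
Stage II.2 (subscriber, a heightened civil standard, weight exceeds 76): (e) net 94−14=80 > 76 — meets.
  The subscriber carries the last stage.
With every stage satisfied, the subscriber prevails on this issue.
— Issue III —
Stage III.1 — burden on subscriber; standard: a substantially-more-likely showing (weight is at least 76).
    (f): 83 − 7 = 76 ≥ 76 [met]
  Stage III.1 carried; the burden shifts to the operator.
Stage III.2 — burden on operator; standard: a substantially-more-likely showing (weight is at least 76).
    (g): 89 − 16 = 73 < 76 [not met]
    (h): 98 − 24 = 74 < 76 [not met]
  Not every element is met, so the operator fails to carry Stage III.2.
So the subscriber prevails on this issue.
Per-issue: Issue I → subscriber; Issue II → subscriber; Issue III → subscriber. The subscriber must prevail on every issue; overall, the subscriber prevails.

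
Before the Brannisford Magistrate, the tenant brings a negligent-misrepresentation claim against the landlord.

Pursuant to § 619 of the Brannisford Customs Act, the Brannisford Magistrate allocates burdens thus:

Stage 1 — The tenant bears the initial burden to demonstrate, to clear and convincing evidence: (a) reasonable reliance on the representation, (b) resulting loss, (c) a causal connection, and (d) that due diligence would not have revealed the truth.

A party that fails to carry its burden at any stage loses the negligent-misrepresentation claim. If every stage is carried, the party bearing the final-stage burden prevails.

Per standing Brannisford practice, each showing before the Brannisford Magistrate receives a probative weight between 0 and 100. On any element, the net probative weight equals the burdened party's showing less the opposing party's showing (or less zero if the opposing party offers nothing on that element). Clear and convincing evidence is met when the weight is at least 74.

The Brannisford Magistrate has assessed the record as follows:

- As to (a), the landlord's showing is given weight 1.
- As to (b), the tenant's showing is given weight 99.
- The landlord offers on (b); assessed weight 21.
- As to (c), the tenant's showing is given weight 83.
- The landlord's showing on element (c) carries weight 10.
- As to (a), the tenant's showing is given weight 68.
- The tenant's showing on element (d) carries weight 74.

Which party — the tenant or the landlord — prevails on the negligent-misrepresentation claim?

Stage 1 (tenant, clear and convincing evidence, weight is at least 74): (a) net 68−1=67 < 74 — fails; (b) net 99−21=78 ≥ 74 — meets; (c) net 83−10=73 < 74 — fails; (d) 74 ≥ 74 — meets.
  Stage 1 not carried; the tenant fails its burden.
So the landlord prevails.

landlord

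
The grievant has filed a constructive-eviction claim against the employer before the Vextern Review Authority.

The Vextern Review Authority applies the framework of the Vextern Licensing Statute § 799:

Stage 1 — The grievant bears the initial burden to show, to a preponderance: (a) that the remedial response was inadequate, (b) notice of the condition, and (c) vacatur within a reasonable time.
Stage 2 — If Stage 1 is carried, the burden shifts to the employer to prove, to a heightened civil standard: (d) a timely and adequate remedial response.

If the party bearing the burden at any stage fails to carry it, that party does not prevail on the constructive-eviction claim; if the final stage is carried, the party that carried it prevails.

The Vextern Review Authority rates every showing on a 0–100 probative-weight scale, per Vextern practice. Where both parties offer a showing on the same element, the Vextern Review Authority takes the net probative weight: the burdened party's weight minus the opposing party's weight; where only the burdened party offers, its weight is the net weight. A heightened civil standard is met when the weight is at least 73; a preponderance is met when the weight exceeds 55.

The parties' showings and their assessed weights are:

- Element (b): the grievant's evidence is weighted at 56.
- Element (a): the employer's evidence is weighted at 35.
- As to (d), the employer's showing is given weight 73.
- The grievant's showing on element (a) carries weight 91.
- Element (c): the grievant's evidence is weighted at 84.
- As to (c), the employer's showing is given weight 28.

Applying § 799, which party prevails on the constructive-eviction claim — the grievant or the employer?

employer

At Stage 1 the grievant must meet a preponderance (weight exceeds 55): on (a) the weight is 91 less the opposing 35 gives net 56, which does exceed 55, so (a) meets the standard; on (b) the weight is 56, which does exceed 55, so (b) meets the standard; on (c) the weight is 84 less the opposing 28 gives net 56, which does exceed 55, so (c) meets the standard.
  All elements met. The burden passes to the employer.
At Stage 2 the employer must meet a heightened civil standard (weight is at least 73): on (d) the weight is 73, which does reach 73, so (d) meets the standard.
  All elements met at the final stage.
Every stage carried; the employer prevails.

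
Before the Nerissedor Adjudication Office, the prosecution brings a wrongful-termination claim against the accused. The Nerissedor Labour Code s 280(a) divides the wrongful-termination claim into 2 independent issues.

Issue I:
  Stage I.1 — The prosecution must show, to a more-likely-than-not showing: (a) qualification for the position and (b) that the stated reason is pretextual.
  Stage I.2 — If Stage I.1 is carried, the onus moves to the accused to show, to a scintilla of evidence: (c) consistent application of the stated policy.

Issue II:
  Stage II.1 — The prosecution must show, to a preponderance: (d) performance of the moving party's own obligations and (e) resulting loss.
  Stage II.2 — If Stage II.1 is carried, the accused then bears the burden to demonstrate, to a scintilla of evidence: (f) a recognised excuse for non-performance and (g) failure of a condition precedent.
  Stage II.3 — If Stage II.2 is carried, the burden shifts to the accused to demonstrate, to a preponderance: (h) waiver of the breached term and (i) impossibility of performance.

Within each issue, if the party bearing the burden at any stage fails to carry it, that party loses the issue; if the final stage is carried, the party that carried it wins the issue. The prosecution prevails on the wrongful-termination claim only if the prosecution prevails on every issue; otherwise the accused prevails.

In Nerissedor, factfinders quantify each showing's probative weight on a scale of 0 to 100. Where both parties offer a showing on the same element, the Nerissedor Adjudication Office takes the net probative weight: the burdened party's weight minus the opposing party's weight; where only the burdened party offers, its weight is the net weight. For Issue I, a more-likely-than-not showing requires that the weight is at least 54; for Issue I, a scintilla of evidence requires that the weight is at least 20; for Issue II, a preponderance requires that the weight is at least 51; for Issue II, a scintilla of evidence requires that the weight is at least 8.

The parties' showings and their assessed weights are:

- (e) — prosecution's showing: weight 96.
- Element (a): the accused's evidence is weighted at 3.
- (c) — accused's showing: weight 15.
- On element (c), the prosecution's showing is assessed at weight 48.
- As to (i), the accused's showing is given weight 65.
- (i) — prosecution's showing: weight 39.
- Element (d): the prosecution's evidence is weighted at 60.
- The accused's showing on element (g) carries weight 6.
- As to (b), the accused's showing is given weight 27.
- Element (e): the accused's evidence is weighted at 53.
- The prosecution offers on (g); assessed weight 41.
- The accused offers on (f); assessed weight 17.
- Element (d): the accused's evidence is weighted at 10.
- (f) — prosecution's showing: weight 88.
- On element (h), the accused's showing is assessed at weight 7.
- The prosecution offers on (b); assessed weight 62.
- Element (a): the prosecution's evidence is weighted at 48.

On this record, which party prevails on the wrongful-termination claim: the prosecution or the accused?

— Issue I —
At Stage I.1 the prosecution must meet a more-likely-than-not showing (weight is at least 54): on (a) the weight is 48 less the opposing 3 gives net 45, < 54, so (a) does not meet the standard; on (b) the weight is 62 less the opposing 27 gives net 35, which does not reach 54, so (b) does not meet the standard.
  Not every element is met, so the prosecution fails to carry Stage I.1.
The accused prevails on this issue.
— Issue II —
Stage II.1 — burden on prosecution; standard: a preponderance (weight is at least 51).
    (d): 60 − 10 = 50 < 51 [not met]
    (e): 96 − 53 = 43 < 51 [not met]
  Stage II.1 not carried; the prosecution fails its burden.
The accused prevails on this issue.
Per-issue: Issue I → accused; Issue II → accused. The prosecution must prevail on every issue; overall, the accused prevails.

accused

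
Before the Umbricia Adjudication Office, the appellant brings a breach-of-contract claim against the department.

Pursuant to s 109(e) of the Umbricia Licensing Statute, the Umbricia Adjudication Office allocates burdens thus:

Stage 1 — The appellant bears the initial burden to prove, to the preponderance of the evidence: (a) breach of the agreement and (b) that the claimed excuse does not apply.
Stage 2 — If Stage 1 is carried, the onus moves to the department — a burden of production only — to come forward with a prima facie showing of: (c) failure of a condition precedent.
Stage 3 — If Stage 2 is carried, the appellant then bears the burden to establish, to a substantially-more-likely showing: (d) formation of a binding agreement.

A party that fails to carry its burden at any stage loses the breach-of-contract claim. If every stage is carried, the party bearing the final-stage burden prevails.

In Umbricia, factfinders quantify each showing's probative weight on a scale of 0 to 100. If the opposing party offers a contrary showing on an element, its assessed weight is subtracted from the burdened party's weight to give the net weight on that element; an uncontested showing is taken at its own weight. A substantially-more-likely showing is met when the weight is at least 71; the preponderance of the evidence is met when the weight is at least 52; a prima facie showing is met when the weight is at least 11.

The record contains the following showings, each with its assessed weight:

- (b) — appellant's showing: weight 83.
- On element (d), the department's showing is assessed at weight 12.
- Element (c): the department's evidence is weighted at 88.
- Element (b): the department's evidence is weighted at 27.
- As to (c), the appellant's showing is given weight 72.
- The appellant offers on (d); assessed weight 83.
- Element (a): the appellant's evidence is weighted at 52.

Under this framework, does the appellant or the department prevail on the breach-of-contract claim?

appellant

Stage 1 (appellant, the preponderance of the evidence, weight is at least 52): (a) 52 ≥ 52 — meets; (b) net 83−27=56 ≥ 52 — meets.
  Stage 1 carried; the burden shifts to the department.
Stage 2 (department, a prima facie showing, weight is at least 11): (c) net 88−72=16 ≥ 11 — meets.
  Stage 2 is satisfied; the onus moves to the appellant.
Stage 3 (appellant, a substantially-more-likely showing, weight is at least 71): (d) net 83−12=71 ≥ 71 — meets.
  Stage 3 carried; the final stage is satisfied.
Every stage carried; the appellant prevails.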